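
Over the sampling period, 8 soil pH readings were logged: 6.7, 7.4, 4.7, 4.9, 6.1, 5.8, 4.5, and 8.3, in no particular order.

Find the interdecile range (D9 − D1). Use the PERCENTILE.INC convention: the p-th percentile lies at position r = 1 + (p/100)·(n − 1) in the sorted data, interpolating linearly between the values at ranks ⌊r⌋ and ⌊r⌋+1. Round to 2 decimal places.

3.03

Sorted: 4.5, 4.7, 4.9, 5.8, 6.1, 6.7, 7.4, 8.3.
n = 8.
P10: r = 1.7; ranks 1–2 are 4.5, 4.7; interpolating gives 4.64.
P90: r = 7.3; ranks 7–8 are 7.4, 8.3; interpolating gives 7.67.
Difference: 7.67 − 4.64 = 3.03.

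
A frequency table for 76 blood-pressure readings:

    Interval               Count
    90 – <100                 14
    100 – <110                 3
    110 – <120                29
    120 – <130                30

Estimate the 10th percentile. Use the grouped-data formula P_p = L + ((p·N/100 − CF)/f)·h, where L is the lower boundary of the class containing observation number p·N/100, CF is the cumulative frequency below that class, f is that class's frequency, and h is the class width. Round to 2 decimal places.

N = 76; target position k = 10/100 · 76 = 7.6.
Cumulative frequencies: 14, 17, 46, 76.
Observation 7.6 falls in the class 90 – <100.
L = 90, CF = 0, f = 14, h = 10.
P10 = 90 + ((7.6 − 0)/14)·10 = 90 + 5.42857 = 95.4286.

95.43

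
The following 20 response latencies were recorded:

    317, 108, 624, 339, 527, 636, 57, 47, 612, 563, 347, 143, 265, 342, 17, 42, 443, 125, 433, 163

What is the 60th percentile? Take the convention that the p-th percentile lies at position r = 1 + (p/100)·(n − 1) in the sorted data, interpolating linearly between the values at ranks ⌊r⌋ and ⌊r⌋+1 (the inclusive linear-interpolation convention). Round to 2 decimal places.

344.00

Sorted: 17, 42, 47, 57, 108, 125, 143, 163, 265, 317, 339, 342, 347, 433, 443, 527, 563, 612, 624, 636.
n = 20.
r = 1 + (60/100)·(20 − 1) = 1 + 11.4 = 12.4.
Rank 12 is 342 and rank 13 is 347.
Interpolate: 342 + 0.4·(347 − 342) = 342 + 0.4·5 = 344.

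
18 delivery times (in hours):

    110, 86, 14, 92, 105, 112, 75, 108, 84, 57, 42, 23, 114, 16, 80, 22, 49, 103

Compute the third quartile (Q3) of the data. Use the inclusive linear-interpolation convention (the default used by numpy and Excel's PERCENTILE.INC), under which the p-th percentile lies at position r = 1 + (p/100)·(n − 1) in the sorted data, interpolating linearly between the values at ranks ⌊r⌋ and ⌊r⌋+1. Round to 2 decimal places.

104.50

Sorted: 14, 16, 22, 23, 42, 49, 57, 75, 80, 84, 86, 92, 103, 105, 108, 110, 112, 114.
n = 18.
r = 1 + (75/100)·(18 − 1) = 1 + 12.75 = 13.75.
Rank 13 is 103 and rank 14 is 105.
Interpolate: 103 + 0.75·(105 − 103) = 103 + 0.75·2 = 104.5.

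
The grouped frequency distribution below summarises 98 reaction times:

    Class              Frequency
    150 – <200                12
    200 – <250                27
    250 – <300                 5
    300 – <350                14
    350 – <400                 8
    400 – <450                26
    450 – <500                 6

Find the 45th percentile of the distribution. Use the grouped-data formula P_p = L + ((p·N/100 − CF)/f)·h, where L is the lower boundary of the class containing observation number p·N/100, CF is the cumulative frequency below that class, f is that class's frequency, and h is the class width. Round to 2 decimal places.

300.36

N = 98; target position k = 45/100 · 98 = 44.1.
Cumulative frequencies: 12, 39, 44, 58, 66, 92, 98.
Observation 44.1 falls in the class 300 – <350.
L = 300, CF = 44, f = 14, h = 50.
P45 = 300 + ((44.1 − 44)/14)·50 = 300 + 0.357143 = 300.357.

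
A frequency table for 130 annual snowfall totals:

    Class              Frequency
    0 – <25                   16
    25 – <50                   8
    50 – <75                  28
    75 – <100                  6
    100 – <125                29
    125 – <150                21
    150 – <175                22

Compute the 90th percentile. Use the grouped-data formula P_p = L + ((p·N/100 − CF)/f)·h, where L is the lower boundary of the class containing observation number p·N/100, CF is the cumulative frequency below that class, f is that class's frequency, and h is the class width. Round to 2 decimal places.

N = 130; target position k = 90/100 · 130 = 117.
Cumulative frequencies: 16, 24, 52, 58, 87, 108, 130.
Observation 117 falls in the class 150 – <175.
L = 150, CF = 108, f = 22, h = 25.
P90 = 150 + ((117 − 108)/22)·25 = 150 + 10.2273 = 160.227.

160.23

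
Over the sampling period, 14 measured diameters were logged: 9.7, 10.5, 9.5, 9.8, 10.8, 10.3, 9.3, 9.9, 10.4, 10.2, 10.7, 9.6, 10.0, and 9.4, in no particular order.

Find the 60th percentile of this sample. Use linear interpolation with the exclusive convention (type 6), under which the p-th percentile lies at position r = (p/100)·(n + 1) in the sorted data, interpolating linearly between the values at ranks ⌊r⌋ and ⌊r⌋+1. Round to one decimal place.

10.2

Sorted: 9.3, 9.4, 9.5, 9.6, 9.7, 9.8, 9.9, 10.0, 10.2, 10.3, 10.4, 10.5, 10.7, 10.8.
n = 14.
r = (60/100)·(14 + 1) = 9.
r is an integer, so P60 is the value at rank 9: 10.2.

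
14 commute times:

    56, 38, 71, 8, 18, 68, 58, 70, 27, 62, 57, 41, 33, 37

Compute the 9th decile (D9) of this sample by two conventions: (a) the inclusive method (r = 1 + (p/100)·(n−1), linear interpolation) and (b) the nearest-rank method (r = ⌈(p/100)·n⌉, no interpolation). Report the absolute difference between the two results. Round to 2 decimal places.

0.60

Sorted: 8, 18, 27, 33, 37, 38, 41, 56, 57, 58, 62, 68, 70, 71.
n = 14.
(a) r = 12.7; between ranks 12 (68) and 13 (70): 69.4.
(b) the nearest-rank method: rank 13 → 70.
|69.4 − 70| = 0.6.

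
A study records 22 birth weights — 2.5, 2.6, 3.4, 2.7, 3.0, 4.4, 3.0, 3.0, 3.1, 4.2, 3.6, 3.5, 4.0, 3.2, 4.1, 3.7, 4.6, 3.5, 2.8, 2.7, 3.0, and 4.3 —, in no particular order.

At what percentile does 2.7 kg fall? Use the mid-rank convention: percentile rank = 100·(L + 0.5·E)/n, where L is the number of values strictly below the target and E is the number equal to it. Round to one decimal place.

Sorted: 2.5, 2.6, 2.7, 2.7, 2.8, 3.0, 3.0, 3.0, 3.0, 3.1, 3.2, 3.4, 3.5, 3.5, 3.6, 3.7, 4.0, 4.1, 4.2, 4.3, 4.4, 4.6.
Count below 2.7: L = 2; count equal: E = 2; n = 22.
Percentile rank = 100·(2 + 0.5·2)/22 = 100·3/22 = 13.64.

13.6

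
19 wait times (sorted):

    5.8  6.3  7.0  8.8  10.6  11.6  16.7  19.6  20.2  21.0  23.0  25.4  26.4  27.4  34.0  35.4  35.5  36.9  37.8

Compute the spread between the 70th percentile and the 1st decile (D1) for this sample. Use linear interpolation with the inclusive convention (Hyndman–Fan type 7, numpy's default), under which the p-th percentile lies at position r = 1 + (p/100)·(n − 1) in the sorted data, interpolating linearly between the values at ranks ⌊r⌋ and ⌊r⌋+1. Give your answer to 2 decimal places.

20.14

n = 19.
P10: r = 2.8; ranks 2–3 are 6.3, 7.0; interpolating gives 6.86.
P70: r = 13.6; ranks 13–14 are 26.4, 27.4; interpolating gives 27.
Difference: 27 − 6.86 = 20.14.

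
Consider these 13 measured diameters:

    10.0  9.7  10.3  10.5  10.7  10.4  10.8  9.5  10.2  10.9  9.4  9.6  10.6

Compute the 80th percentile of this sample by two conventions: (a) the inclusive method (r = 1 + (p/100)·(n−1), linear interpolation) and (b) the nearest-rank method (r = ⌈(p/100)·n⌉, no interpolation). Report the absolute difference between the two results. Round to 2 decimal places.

0.04

Sorted: 9.4, 9.5, 9.6, 9.7, 10.0, 10.2, 10.3, 10.4, 10.5, 10.6, 10.7, 10.8, 10.9.
n = 13.
(a) r = 10.6; between ranks 10 (10.6) and 11 (10.7): 10.66.
(b) the nearest-rank method: rank 11 → 10.7.
|10.66 − 10.7| = 0.04.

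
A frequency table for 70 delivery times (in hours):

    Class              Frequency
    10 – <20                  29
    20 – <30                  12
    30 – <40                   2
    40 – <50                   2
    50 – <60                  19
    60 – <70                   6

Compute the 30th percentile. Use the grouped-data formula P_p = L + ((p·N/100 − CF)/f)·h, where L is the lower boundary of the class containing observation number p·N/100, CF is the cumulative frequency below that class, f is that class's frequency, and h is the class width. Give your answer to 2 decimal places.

17.24

N = 70; target position k = 30/100 · 70 = 21.
Cumulative frequencies: 29, 41, 43, 45, 64, 70.
Observation 21 falls in the class 10 – <20.
L = 10, CF = 0, f = 29, h = 10.
P30 = 10 + ((21 − 0)/29)·10 = 10 + 7.24138 = 17.2414.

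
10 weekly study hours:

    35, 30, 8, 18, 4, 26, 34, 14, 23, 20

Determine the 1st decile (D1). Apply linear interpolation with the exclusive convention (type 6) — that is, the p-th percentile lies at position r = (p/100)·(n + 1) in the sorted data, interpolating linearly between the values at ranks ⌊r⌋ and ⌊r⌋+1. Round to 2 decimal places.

4.40

Sorted: 4, 8, 14, 18, 20, 23, 26, 30, 34, 35.
n = 10.
r = (10/100)·(10 + 1) = 1.1.
Rank 1 is 4 and rank 2 is 8.
Interpolate: 4 + 0.1·(8 − 4) = 4 + 0.1·4 = 4.4.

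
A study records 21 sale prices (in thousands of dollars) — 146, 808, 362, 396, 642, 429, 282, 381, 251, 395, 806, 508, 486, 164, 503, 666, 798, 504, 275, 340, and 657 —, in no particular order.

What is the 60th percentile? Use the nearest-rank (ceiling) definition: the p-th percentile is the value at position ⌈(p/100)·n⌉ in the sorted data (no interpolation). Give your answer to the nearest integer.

Sorted: 146, 164, 251, 275, 282, 340, 362, 381, 395, 396, 429, 486, 503, 504, 508, 642, 657, 666, 798, 806, 808.
n = 21.
Position = ⌈60/100 · 21⌉ = ⌈12.6⌉ = 13.
The value at rank 13 is 503.

503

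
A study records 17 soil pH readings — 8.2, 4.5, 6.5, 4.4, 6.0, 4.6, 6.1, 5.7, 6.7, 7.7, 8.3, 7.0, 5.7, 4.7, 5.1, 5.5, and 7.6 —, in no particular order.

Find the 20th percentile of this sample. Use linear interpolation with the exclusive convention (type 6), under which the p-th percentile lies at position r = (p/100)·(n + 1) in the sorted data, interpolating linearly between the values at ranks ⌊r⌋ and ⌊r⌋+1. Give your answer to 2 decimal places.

Sorted: 4.4, 4.5, 4.6, 4.7, 5.1, 5.5, 5.7, 5.7, 6.0, 6.1, 6.5, 6.7, 7.0, 7.6, 7.7, 8.2, 8.3.
n = 17.
r = (20/100)·(17 + 1) = 3.6.
Rank 3 is 4.6 and rank 4 is 4.7.
Interpolate: 4.6 + 0.6·(4.7 − 4.6) = 4.6 + 0.6·0.1 = 4.66.

4.66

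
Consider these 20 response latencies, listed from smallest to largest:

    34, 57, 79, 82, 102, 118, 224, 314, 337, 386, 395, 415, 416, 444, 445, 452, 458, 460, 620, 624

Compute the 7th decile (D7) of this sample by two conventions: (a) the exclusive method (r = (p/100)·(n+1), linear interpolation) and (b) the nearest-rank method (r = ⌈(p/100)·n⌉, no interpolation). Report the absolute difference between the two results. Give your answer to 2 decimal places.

0.70

n = 20.
(a) r = 14.7; between ranks 14 (444) and 15 (445): 444.7.
(b) the nearest-rank method: rank 14 → 444.
|444.7 − 444| = 0.7.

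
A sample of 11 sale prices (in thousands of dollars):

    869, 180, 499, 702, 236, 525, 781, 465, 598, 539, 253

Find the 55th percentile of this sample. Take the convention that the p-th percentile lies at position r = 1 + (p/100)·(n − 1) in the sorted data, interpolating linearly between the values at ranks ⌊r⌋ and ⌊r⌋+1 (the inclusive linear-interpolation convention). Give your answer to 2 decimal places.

532.00

Sorted: 180, 236, 253, 465, 499, 525, 539, 598, 702, 781, 869.
n = 11.
r = 1 + (55/100)·(11 − 1) = 1 + 5.5 = 6.5.
Rank 6 is 525 and rank 7 is 539.
Interpolate: 525 + 0.5·(539 − 525) = 525 + 0.5·14 = 532.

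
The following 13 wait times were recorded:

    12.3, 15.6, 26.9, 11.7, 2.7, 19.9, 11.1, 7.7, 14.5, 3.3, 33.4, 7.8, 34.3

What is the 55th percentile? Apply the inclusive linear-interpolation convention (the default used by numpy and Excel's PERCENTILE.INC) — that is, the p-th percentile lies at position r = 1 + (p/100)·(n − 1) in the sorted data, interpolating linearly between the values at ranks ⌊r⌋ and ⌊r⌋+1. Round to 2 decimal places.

Sorted: 2.7, 3.3, 7.7, 7.8, 11.1, 11.7, 12.3, 14.5, 15.6, 19.9, 26.9, 33.4, 34.3.
n = 13.
r = 1 + (55/100)·(13 − 1) = 1 + 6.6 = 7.6.
Rank 7 is 12.3 and rank 8 is 14.5.
Interpolate: 12.3 + 0.6·(14.5 − 12.3) = 12.3 + 0.6·2.2 = 13.62.

13.62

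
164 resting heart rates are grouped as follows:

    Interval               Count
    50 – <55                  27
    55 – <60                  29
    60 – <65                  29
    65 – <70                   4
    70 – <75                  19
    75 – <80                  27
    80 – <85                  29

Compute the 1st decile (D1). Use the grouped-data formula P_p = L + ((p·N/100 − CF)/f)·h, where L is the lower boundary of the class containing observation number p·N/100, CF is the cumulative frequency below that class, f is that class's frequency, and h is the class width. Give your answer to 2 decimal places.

53.04

N = 164; target position k = 10/100 · 164 = 16.4.
Cumulative frequencies: 27, 56, 85, 89, 108, 135, 164.
Observation 16.4 falls in the class 50 – <55.
L = 50, CF = 0, f = 27, h = 5.
P10 = 50 + ((16.4 − 0)/27)·5 = 50 + 3.03704 = 53.037.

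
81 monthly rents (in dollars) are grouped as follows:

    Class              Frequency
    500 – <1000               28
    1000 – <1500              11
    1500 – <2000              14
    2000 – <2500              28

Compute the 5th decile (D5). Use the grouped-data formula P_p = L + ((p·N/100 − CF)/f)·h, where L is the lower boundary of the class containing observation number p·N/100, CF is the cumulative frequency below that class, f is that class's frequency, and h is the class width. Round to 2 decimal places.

1553.57

N = 81; target position k = 50/100 · 81 = 40.5.
Cumulative frequencies: 28, 39, 53, 81.
Observation 40.5 falls in the class 1500 – <2000.
L = 1500, CF = 39, f = 14, h = 500.
P50 = 1500 + ((40.5 − 39)/14)·500 = 1500 + 53.5714 = 1553.57.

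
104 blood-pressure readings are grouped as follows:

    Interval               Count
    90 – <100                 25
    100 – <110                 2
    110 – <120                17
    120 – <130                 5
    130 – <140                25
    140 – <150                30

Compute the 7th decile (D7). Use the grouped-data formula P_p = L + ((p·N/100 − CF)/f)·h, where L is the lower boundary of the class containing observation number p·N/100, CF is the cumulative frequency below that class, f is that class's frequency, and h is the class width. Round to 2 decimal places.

N = 104; target position k = 70/100 · 104 = 72.8.
Cumulative frequencies: 25, 27, 44, 49, 74, 104.
Observation 72.8 falls in the class 130 – <140.
L = 130, CF = 49, f = 25, h = 10.
P70 = 130 + ((72.8 − 49)/25)·10 = 130 + 9.52 = 139.52.

139.52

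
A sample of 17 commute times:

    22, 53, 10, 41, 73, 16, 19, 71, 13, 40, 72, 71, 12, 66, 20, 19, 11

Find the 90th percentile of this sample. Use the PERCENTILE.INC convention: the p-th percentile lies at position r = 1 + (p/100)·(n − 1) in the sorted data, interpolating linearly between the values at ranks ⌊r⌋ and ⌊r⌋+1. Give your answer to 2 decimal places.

71.40

Sorted: 10, 11, 12, 13, 16, 19, 19, 20, 22, 40, 41, 53, 66, 71, 71, 72, 73.
n = 17.
r = 1 + (90/100)·(17 − 1) = 1 + 14.4 = 15.4.
Rank 15 is 71 and rank 16 is 72.
Interpolate: 71 + 0.4·(72 − 71) = 71 + 0.4·1 = 71.4.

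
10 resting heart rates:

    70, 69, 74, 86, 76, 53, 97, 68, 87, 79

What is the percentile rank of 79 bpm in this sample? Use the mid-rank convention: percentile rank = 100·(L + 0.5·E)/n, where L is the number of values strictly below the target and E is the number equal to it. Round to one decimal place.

65.0

Sorted: 53, 68, 69, 70, 74, 76, 79, 86, 87, 97.
Count below 79: L = 6; count equal: E = 1; n = 10.
Percentile rank = 100·(6 + 0.5·1)/10 = 100·6.5/10 = 65.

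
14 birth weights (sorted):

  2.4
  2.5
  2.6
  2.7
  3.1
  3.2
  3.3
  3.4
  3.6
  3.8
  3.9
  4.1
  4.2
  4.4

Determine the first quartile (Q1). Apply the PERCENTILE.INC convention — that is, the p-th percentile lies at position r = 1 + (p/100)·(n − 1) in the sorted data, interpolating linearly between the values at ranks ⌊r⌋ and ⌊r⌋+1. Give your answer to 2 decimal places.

2.80

n = 14.
r = 1 + (25/100)·(14 − 1) = 1 + 3.25 = 4.25.
Rank 4 is 2.7 and rank 5 is 3.1.
Interpolate: 2.7 + 0.25·(3.1 − 2.7) = 2.7 + 0.25·0.4 = 2.8.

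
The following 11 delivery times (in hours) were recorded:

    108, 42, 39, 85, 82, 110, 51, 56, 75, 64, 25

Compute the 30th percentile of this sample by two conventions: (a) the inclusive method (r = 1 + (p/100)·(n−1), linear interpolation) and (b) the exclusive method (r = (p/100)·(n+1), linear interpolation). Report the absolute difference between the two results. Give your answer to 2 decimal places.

3.60

Sorted: 25, 39, 42, 51, 56, 64, 75, 82, 85, 108, 110.
n = 11.
(a) r = 4 → value at rank 4 = 51.
(b) r = 3.6; between ranks 3 (42) and 4 (51): 47.4.
|51 − 47.4| = 3.6.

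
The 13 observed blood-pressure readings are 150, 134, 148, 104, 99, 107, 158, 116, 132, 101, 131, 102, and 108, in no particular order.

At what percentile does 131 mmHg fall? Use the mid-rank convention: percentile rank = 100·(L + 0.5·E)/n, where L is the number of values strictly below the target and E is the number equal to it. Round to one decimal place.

57.7

Sorted: 99, 101, 102, 104, 107, 108, 116, 131, 132, 134, 148, 150, 158.
Count below 131: L = 7; count equal: E = 1; n = 13.
Percentile rank = 100·(7 + 0.5·1)/13 = 100·7.5/13 = 57.69.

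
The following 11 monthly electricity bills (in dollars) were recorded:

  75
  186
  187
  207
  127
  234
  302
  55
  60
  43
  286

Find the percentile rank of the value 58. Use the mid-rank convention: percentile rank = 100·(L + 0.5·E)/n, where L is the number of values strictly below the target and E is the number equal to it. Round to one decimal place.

Sorted: 43, 55, 60, 75, 127, 186, 187, 207, 234, 286, 302.
Count below 58: L = 2; count equal: E = 0; n = 11.
Percentile rank = 100·(2 + 0.5·0)/11 = 100·2/11 = 18.18.

18.2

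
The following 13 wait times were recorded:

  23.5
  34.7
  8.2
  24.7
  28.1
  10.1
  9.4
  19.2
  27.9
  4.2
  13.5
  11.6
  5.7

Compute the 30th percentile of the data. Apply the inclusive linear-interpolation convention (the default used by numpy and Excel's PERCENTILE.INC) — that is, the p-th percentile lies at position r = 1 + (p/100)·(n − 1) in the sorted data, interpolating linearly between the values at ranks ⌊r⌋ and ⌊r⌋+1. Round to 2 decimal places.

Sorted: 4.2, 5.7, 8.2, 9.4, 10.1, 11.6, 13.5, 19.2, 23.5, 24.7, 27.9, 28.1, 34.7.
n = 13.
r = 1 + (30/100)·(13 − 1) = 1 + 3.6 = 4.6.
Rank 4 is 9.4 and rank 5 is 10.1.
Interpolate: 9.4 + 0.6·(10.1 − 9.4) = 9.4 + 0.6·0.7 = 9.82.

9.82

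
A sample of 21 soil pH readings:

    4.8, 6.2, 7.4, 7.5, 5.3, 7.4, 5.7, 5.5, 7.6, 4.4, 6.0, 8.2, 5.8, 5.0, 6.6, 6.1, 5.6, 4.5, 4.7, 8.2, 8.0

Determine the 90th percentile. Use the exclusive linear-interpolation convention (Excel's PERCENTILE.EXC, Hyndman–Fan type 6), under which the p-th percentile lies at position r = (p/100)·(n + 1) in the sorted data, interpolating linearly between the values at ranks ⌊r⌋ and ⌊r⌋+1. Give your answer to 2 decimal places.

Sorted: 4.4, 4.5, 4.7, 4.8, 5.0, 5.3, 5.5, 5.6, 5.7, 5.8, 6.0, 6.1, 6.2, 6.6, 7.4, 7.4, 7.5, 7.6, 8.0, 8.2, 8.2.
n = 21.
r = (90/100)·(21 + 1) = 19.8.
Rank 19 is 8.0 and rank 20 is 8.2.
Interpolate: 8.0 + 0.8·(8.2 − 8.0) = 8.0 + 0.8·0.2 = 8.16.

8.16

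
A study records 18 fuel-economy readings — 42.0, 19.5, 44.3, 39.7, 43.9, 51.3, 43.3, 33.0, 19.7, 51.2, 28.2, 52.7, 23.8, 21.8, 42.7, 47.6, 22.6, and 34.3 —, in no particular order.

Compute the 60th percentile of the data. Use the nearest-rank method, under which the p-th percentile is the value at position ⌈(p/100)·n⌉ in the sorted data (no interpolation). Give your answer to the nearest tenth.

Sorted: 19.5, 19.7, 21.8, 22.6, 23.8, 28.2, 33.0, 34.3, 39.7, 42.0, 42.7, 43.3, 43.9, 44.3, 47.6, 51.2, 51.3, 52.7.
n = 18.
Position = ⌈60/100 · 18⌉ = ⌈10.8⌉ = 11.
The value at rank 11 is 42.7.

42.7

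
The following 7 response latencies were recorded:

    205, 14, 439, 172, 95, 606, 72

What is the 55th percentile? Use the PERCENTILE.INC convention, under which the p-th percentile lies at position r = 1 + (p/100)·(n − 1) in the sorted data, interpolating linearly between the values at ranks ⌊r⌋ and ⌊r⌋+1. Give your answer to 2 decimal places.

Sorted: 14, 72, 95, 172, 205, 439, 606.
n = 7.
r = 1 + (55/100)·(7 − 1) = 1 + 3.3 = 4.3.
Rank 4 is 172 and rank 5 is 205.
Interpolate: 172 + 0.3·(205 − 172) = 172 + 0.3·33 = 181.9.

181.90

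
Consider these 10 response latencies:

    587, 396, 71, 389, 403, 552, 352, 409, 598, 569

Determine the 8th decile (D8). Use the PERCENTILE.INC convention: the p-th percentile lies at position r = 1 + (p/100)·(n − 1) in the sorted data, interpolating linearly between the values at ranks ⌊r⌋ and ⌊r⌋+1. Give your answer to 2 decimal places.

572.60

Sorted: 71, 352, 389, 396, 403, 409, 552, 569, 587, 598.
n = 10.
r = 1 + (80/100)·(10 − 1) = 1 + 7.2 = 8.2.
Rank 8 is 569 and rank 9 is 587.
Interpolate: 569 + 0.2·(587 − 569) = 569 + 0.2·18 = 572.6.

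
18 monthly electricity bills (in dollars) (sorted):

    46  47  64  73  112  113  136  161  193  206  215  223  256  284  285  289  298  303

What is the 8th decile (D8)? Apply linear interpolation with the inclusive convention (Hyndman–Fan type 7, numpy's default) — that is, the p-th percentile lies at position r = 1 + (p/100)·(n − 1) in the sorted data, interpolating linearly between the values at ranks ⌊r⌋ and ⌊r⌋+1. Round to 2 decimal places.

284.60

n = 18.
r = 1 + (80/100)·(18 − 1) = 1 + 13.6 = 14.6.
Rank 14 is 284 and rank 15 is 285.
Interpolate: 284 + 0.6·(285 − 284) = 284 + 0.6·1 = 284.6.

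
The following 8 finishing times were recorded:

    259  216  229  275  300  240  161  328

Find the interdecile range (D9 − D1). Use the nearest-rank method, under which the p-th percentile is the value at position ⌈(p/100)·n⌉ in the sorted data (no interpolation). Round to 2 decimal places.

Sorted: 161, 216, 229, 240, 259, 275, 300, 328.
n = 8.
P10: rank ⌈10/100·8⌉ = 1 → 161.
P90: rank ⌈90/100·8⌉ = 8 → 328.
Difference: 328 − 161 = 167.

167.00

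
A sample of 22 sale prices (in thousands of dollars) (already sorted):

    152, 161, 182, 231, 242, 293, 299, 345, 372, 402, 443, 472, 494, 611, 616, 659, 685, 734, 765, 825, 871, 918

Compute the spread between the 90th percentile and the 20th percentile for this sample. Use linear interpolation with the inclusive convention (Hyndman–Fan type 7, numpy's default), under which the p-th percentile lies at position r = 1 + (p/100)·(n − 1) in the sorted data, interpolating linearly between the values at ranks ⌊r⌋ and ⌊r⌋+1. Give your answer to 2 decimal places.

566.80

n = 22.
P20: r = 5.2; ranks 5–6 are 242, 293; interpolating gives 252.2.
P90: r = 19.9; ranks 19–20 are 765, 825; interpolating gives 819.
Difference: 819 − 252.2 = 566.8.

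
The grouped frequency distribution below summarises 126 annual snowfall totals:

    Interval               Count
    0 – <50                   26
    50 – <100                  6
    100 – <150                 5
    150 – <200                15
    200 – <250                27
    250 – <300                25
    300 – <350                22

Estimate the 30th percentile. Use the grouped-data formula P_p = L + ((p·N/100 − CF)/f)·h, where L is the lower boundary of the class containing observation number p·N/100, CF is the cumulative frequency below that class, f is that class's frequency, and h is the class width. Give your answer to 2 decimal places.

152.67

N = 126; target position k = 30/100 · 126 = 37.8.
Cumulative frequencies: 26, 32, 37, 52, 79, 104, 126.
Observation 37.8 falls in the class 150 – <200.
L = 150, CF = 37, f = 15, h = 50.
P30 = 150 + ((37.8 − 37)/15)·50 = 150 + 2.66667 = 152.667.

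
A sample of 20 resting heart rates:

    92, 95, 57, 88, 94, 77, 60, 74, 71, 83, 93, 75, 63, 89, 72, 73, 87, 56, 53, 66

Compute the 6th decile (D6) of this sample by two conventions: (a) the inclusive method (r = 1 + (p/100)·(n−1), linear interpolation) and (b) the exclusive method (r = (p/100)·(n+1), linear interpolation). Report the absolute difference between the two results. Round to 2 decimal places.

1.20

Sorted: 53, 56, 57, 60, 63, 66, 71, 72, 73, 74, 75, 77, 83, 87, 88, 89, 92, 93, 94, 95.
n = 20.
(a) r = 12.4; between ranks 12 (77) and 13 (83): 79.4.
(b) r = 12.6; between ranks 12 (77) and 13 (83): 80.6.
|79.4 − 80.6| = 1.2.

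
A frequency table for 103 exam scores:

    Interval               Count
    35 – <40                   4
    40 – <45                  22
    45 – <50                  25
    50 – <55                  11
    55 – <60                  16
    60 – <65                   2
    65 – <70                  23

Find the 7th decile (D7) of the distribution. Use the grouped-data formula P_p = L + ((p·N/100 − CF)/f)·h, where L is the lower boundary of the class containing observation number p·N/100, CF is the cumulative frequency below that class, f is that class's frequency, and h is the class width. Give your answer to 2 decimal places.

N = 103; target position k = 70/100 · 103 = 72.1.
Cumulative frequencies: 4, 26, 51, 62, 78, 80, 103.
Observation 72.1 falls in the class 55 – <60.
L = 55, CF = 62, f = 16, h = 5.
P70 = 55 + ((72.1 − 62)/16)·5 = 55 + 3.15625 = 58.1562.

58.16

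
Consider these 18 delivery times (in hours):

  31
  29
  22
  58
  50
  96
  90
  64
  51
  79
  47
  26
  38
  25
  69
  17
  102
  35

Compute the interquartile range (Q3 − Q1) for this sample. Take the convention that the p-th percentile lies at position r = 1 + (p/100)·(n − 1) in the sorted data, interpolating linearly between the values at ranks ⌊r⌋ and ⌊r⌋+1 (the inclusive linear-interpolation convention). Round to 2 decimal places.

Sorted: 17, 22, 25, 26, 29, 31, 35, 38, 47, 50, 51, 58, 64, 69, 79, 90, 96, 102.
n = 18.
P25: r = 5.25; ranks 5–6 are 29, 31; interpolating gives 29.5.
P75: r = 13.75; ranks 13–14 are 64, 69; interpolating gives 67.75.
Difference: 67.75 − 29.5 = 38.25.

38.25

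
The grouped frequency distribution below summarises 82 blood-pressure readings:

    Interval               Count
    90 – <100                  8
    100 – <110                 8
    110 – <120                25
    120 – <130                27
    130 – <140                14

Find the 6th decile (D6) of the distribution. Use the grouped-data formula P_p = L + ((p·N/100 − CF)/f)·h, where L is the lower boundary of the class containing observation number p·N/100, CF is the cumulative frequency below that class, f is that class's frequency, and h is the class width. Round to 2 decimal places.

N = 82; target position k = 60/100 · 82 = 49.2.
Cumulative frequencies: 8, 16, 41, 68, 82.
Observation 49.2 falls in the class 120 – <130.
L = 120, CF = 41, f = 27, h = 10.
P60 = 120 + ((49.2 − 41)/27)·10 = 120 + 3.03704 = 123.037.

123.04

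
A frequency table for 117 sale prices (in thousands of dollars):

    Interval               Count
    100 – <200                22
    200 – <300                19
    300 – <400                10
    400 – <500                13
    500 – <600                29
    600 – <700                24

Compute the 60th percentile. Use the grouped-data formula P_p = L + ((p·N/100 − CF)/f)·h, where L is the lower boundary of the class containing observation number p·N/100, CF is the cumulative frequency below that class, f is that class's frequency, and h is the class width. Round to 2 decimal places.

N = 117; target position k = 60/100 · 117 = 70.2.
Cumulative frequencies: 22, 41, 51, 64, 93, 117.
Observation 70.2 falls in the class 500 – <600.
L = 500, CF = 64, f = 29, h = 100.
P60 = 500 + ((70.2 − 64)/29)·100 = 500 + 21.3793 = 521.379.

521.38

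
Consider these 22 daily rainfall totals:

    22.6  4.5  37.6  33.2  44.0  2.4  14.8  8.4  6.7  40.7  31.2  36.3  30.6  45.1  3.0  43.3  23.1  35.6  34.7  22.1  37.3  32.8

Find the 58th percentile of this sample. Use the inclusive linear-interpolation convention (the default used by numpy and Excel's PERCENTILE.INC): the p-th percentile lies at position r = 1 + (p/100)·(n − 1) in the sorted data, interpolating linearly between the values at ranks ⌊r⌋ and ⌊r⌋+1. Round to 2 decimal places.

33.47

Sorted: 2.4, 3.0, 4.5, 6.7, 8.4, 14.8, 22.1, 22.6, 23.1, 30.6, 31.2, 32.8, 33.2, 34.7, 35.6, 36.3, 37.3, 37.6, 40.7, 43.3, 44.0, 45.1.
n = 22.
r = 1 + (58/100)·(22 − 1) = 1 + 12.18 = 13.18.
Rank 13 is 33.2 and rank 14 is 34.7.
Interpolate: 33.2 + 0.18·(34.7 − 33.2) = 33.2 + 0.18·1.5 = 33.47.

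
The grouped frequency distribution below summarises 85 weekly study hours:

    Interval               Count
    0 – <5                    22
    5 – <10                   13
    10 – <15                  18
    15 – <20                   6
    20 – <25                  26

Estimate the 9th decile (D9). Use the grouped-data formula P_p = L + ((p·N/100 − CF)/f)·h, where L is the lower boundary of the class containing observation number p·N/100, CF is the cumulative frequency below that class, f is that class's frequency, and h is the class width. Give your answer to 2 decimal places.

23.37

N = 85; target position k = 90/100 · 85 = 76.5.
Cumulative frequencies: 22, 35, 53, 59, 85.
Observation 76.5 falls in the class 20 – <25.
L = 20, CF = 59, f = 26, h = 5.
P90 = 20 + ((76.5 − 59)/26)·5 = 20 + 3.36538 = 23.3654.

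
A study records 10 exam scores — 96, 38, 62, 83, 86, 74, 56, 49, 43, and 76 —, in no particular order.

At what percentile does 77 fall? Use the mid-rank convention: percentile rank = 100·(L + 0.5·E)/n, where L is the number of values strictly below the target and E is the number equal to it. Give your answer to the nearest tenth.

70.0

Sorted: 38, 43, 49, 56, 62, 74, 76, 83, 86, 96.
Count below 77: L = 7; count equal: E = 0; n = 10.
Percentile rank = 100·(7 + 0.5·0)/10 = 100·7/10 = 70.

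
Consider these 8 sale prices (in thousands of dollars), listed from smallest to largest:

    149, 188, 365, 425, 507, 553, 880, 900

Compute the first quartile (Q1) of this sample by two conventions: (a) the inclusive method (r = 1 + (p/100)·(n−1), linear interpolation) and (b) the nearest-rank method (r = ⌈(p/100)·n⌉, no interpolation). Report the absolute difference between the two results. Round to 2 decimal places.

n = 8.
(a) r = 2.75; between ranks 2 (188) and 3 (365): 320.75.
(b) the nearest-rank method: rank 2 → 188.
|320.75 − 188| = 132.75.

132.75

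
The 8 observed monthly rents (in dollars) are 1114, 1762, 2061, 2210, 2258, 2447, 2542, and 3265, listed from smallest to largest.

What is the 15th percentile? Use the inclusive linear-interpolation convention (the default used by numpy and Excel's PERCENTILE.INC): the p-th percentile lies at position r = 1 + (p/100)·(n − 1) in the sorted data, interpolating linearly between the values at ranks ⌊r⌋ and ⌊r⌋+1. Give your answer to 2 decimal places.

n = 8.
r = 1 + (15/100)·(8 − 1) = 1 + 1.05 = 2.05.
Rank 2 is 1762 and rank 3 is 2061.
Interpolate: 1762 + 0.05·(2061 − 1762) = 1762 + 0.05·299 = 1776.95.

1776.95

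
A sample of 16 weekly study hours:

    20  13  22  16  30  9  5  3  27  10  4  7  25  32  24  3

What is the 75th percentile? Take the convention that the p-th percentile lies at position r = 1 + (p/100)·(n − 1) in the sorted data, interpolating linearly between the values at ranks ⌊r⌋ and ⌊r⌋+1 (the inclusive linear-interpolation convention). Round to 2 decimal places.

24.25

Sorted: 3, 3, 4, 5, 7, 9, 10, 13, 16, 20, 22, 24, 25, 27, 30, 32.
n = 16.
r = 1 + (75/100)·(16 − 1) = 1 + 11.25 = 12.25.
Rank 12 is 24 and rank 13 is 25.
Interpolate: 24 + 0.25·(25 − 24) = 24 + 0.25·1 = 24.25.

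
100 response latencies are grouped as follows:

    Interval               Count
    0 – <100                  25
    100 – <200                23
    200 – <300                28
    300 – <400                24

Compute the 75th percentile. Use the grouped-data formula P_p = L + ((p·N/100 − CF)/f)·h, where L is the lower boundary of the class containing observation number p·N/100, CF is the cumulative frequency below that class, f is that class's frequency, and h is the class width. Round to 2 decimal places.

N = 100; target position k = 75/100 · 100 = 75.
Cumulative frequencies: 25, 48, 76, 100.
Observation 75 falls in the class 200 – <300.
L = 200, CF = 48, f = 28, h = 100.
P75 = 200 + ((75 − 48)/28)·100 = 200 + 96.4286 = 296.429.

296.43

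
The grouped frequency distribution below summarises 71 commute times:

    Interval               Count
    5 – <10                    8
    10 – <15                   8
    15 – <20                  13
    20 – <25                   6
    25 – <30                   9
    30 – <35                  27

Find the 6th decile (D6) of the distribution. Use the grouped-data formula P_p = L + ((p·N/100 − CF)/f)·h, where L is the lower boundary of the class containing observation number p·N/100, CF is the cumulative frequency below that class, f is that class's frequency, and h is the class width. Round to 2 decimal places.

N = 71; target position k = 60/100 · 71 = 42.6.
Cumulative frequencies: 8, 16, 29, 35, 44, 71.
Observation 42.6 falls in the class 25 – <30.
L = 25, CF = 35, f = 9, h = 5.
P60 = 25 + ((42.6 − 35)/9)·5 = 25 + 4.22222 = 29.2222.

29.22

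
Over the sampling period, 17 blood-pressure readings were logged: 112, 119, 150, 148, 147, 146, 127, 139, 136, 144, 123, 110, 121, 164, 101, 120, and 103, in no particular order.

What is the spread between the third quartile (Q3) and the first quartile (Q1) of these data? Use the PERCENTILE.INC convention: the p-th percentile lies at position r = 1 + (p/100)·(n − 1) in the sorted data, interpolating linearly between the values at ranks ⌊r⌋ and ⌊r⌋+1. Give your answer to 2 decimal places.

27.00

Sorted: 101, 103, 110, 112, 119, 120, 121, 123, 127, 136, 139, 144, 146, 147, 148, 150, 164.
n = 17.
P25: r = 5 (integer) → 119.
P75: r = 13 (integer) → 146.
Difference: 146 − 119 = 27.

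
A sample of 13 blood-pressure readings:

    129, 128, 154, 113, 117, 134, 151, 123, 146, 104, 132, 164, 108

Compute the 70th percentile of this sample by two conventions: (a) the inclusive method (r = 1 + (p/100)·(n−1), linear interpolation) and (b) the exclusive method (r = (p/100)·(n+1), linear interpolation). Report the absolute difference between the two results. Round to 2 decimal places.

4.80

Sorted: 104, 108, 113, 117, 123, 128, 129, 132, 134, 146, 151, 154, 164.
n = 13.
(a) r = 9.4; between ranks 9 (134) and 10 (146): 138.8.
(b) r = 9.8; between ranks 9 (134) and 10 (146): 143.6.
|138.8 − 143.6| = 4.8.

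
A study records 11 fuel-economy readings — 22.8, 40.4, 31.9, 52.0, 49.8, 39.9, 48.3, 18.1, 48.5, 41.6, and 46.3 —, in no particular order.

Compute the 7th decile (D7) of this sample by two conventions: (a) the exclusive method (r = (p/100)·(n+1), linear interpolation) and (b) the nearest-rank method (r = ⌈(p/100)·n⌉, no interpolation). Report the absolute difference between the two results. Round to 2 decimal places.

Sorted: 18.1, 22.8, 31.9, 39.9, 40.4, 41.6, 46.3, 48.3, 48.5, 49.8, 52.0.
n = 11.
(a) r = 8.4; between ranks 8 (48.3) and 9 (48.5): 48.38.
(b) the nearest-rank method: rank 8 → 48.3.
|48.38 − 48.3| = 0.08.

0.08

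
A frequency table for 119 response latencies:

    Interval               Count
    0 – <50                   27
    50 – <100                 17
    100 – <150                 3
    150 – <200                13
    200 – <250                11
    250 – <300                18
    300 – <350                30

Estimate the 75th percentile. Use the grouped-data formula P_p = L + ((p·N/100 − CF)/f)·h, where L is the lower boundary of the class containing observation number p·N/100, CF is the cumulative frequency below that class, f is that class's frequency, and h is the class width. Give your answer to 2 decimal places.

N = 119; target position k = 75/100 · 119 = 89.25.
Cumulative frequencies: 27, 44, 47, 60, 71, 89, 119.
Observation 89.25 falls in the class 300 – <350.
L = 300, CF = 89, f = 30, h = 50.
P75 = 300 + ((89.25 − 89)/30)·50 = 300 + 0.416667 = 300.417.

300.42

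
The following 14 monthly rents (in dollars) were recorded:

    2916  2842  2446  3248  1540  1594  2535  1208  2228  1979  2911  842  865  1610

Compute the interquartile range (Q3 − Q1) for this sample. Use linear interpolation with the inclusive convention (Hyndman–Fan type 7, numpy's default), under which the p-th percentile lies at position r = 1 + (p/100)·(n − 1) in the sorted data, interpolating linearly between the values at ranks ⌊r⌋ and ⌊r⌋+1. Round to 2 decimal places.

1211.75

Sorted: 842, 865, 1208, 1540, 1594, 1610, 1979, 2228, 2446, 2535, 2842, 2911, 2916, 3248.
n = 14.
P25: r = 4.25; ranks 4–5 are 1540, 1594; interpolating gives 1553.5.
P75: r = 10.75; ranks 10–11 are 2535, 2842; interpolating gives 2765.25.
Difference: 2765.25 − 1553.5 = 1211.75.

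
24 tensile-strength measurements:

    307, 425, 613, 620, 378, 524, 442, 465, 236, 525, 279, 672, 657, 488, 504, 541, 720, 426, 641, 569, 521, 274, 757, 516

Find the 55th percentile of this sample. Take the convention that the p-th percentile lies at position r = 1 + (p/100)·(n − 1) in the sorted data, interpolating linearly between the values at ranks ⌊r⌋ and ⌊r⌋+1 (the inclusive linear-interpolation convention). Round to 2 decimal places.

Sorted: 236, 274, 279, 307, 378, 425, 426, 442, 465, 488, 504, 516, 521, 524, 525, 541, 569, 613, 620, 641, 657, 672, 720, 757.
n = 24.
r = 1 + (55/100)·(24 − 1) = 1 + 12.65 = 13.65.
Rank 13 is 521 and rank 14 is 524.
Interpolate: 521 + 0.65·(524 − 521) = 521 + 0.65·3 = 522.95.

522.95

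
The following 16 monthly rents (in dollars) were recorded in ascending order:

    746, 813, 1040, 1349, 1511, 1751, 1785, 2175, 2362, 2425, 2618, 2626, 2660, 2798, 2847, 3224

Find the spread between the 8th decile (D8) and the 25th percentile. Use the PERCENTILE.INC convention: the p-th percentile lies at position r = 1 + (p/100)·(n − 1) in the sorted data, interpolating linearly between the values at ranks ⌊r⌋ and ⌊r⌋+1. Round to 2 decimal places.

1189.50

n = 16.
P25: r = 4.75; ranks 4–5 are 1349, 1511; interpolating gives 1470.5.
P80: r = 13 (integer) → 2660.
Difference: 2660 − 1470.5 = 1189.5.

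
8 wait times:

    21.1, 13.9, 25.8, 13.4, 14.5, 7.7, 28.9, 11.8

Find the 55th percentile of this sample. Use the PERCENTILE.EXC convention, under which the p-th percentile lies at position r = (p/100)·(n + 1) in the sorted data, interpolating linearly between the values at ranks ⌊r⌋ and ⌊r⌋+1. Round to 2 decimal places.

Sorted: 7.7, 11.8, 13.4, 13.9, 14.5, 21.1, 25.8, 28.9.
n = 8.
r = (55/100)·(8 + 1) = 4.95.
Rank 4 is 13.9 and rank 5 is 14.5.
Interpolate: 13.9 + 0.95·(14.5 − 13.9) = 13.9 + 0.95·0.6 = 14.47.

14.47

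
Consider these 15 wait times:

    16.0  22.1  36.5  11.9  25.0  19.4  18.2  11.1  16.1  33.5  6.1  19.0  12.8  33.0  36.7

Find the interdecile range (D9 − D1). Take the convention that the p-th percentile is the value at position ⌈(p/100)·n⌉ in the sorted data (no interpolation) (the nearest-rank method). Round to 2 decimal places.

25.40

Sorted: 6.1, 11.1, 11.9, 12.8, 16.0, 16.1, 18.2, 19.0, 19.4, 22.1, 25.0, 33.0, 33.5, 36.5, 36.7.
n = 15.
P10: rank ⌈10/100·15⌉ = 2 → 11.1.
P90: rank ⌈90/100·15⌉ = 14 → 36.5.
Difference: 36.5 − 11.1 = 25.4.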